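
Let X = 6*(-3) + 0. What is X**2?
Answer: 324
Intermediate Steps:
X = -18 (X = -18 + 0 = -18)
X**2 = (-18)**2 = 324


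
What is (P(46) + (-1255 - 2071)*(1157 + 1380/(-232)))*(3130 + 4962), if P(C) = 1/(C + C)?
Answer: -20663257670321/667 ≈ -3.0979e+10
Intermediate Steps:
P(C) = 1/(2*C)
(P(46) + (-1255 - 2071)*(1157 + 1380/(-232)))*(3130 + 4962) = ((1/2)/46 + (-1255 - 2071)*(1157 + 1380/(-232)))*(3130 + 4962) = ((1/2)*(1/46) - 3326*(1157 + 1380*(-1/232)))*8092 = (1/92 - 3326*(1157 - 345/58))*8092 = (1/92 - 3326*66761/58)*8092 = (1/92 - 111023543/29)*8092 = -10214165927/2668*8092 = -20663257670321/667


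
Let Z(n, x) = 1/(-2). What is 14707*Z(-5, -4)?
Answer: -14707/2 ≈ -7353.5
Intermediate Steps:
Z(n, x) = -½
14707*Z(-5, -4) = 14707*(-½) = -14707/2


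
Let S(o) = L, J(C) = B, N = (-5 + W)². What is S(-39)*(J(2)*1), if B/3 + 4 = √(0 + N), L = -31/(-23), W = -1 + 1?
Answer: 93/23 ≈ 4.0435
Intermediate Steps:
W = 0
N = 25 (N = (-5 + 0)² = (-5)² = 25)
L = 31/23 (L = -31*(-1/23) = 31/23 ≈ 1.3478)
B = 3 (B = -12 + 3*√(0 + 25) = -12 + 3*√25 = -12 + 3*5 = -12 + 15 = 3)
J(C) = 3
S(o) = 31/23
S(-39)*(J(2)*1) = 31*(3*1)/23 = (31/23)*3 = 93/23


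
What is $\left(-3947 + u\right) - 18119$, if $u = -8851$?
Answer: $-30917$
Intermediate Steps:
$\left(-3947 + u\right) - 18119 = \left(-3947 - 8851\right) - 18119 = -12798 - 18119 = -30917$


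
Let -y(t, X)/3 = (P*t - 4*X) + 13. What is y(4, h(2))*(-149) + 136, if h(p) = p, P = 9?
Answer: 18463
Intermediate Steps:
y(t, X) = -39 - 27*t + 12*X (y(t, X) = -3*((9*t - 4*X) + 13) = -3*((-4*X + 9*t) + 13) = -3*(13 - 4*X + 9*t) = -39 - 27*t + 12*X)
y(4, h(2))*(-149) + 136 = (-39 - 27*4 + 12*2)*(-149) + 136 = (-39 - 108 + 24)*(-149) + 136 = -123*(-149) + 136 = 18327 + 136 = 18463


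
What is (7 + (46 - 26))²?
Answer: 729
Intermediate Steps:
(7 + (46 - 26))² = (7 + 20)² = 27² = 729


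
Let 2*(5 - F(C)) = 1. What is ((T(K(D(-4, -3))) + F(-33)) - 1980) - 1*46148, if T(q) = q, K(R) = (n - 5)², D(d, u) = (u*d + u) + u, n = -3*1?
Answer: -96119/2 ≈ -48060.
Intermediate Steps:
F(C) = 9/2 (F(C) = 5 - ½*1 = 5 - ½ = 9/2)
n = -3
D(d, u) = 2*u + d*u (D(d, u) = (d*u + u) + u = (u + d*u) + u = 2*u + d*u)
K(R) = 64 (K(R) = (-3 - 5)² = (-8)² = 64)
((T(K(D(-4, -3))) + F(-33)) - 1980) - 1*46148 = ((64 + 9/2) - 1980) - 1*46148 = (137/2 - 1980) - 46148 = -3823/2 - 46148 = -96119/2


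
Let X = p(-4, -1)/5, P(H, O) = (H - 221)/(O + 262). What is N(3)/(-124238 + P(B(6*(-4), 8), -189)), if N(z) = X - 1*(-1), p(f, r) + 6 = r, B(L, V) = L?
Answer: 146/45348095 ≈ 3.2195e-6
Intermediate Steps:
p(f, r) = -6 + r
P(H, O) = (-221 + H)/(262 + O)
X = -7/5 (X = (-6 - 1)/5 = -7*⅕ = -7/5 ≈ -1.4000)
N(z) = -⅖ (N(z) = -7/5 - 1*(-1) = -7/5 + 1 = -⅖)
N(3)/(-124238 + P(B(6*(-4), 8), -189)) = -2/(5*(-124238 + (-221 + 6*(-4))/(262 - 189))) = -2/(5*(-124238 + (-221 - 24)/73)) = -2/(5*(-124238 + (1/73)*(-245))) = -2/(5*(-124238 - 245/73)) = -2/(5*(-9069619/73)) = -⅖*(-73/9069619) = 146/45348095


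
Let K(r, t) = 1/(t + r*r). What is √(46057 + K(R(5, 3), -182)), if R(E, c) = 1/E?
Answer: 6*√26474329337/4549 ≈ 214.61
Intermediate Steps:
K(r, t) = 1/(t + r²)
√(46057 + K(R(5, 3), -182)) = √(46057 + 1/(-182 + (1/5)²)) = √(46057 + 1/(-182 + (⅕)²)) = √(46057 + 1/(-182 + 1/25)) = √(46057 + 1/(-4549/25)) = √(46057 - 25/4549) = √(209513268/4549) = 6*√26474329337/4549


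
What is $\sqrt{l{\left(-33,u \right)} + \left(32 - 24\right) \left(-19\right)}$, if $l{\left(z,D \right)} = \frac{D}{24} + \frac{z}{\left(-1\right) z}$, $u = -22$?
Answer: $\frac{i \sqrt{5541}}{6} \approx 12.406 i$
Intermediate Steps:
$l{\left(z,D \right)} = -1 + \frac{D}{24}$ ($l{\left(z,D \right)} = D \frac{1}{24} + z \left(- \frac{1}{z}\right) = \frac{D}{24} - 1 = -1 + \frac{D}{24}$)
$\sqrt{l{\left(-33,u \right)} + \left(32 - 24\right) \left(-19\right)} = \sqrt{\left(-1 + \frac{1}{24} \left(-22\right)\right) + \left(32 - 24\right) \left(-19\right)} = \sqrt{\left(-1 - \frac{11}{12}\right) + 8 \left(-19\right)} = \sqrt{- \frac{23}{12} - 152} = \sqrt{- \frac{1847}{12}} = \frac{i \sqrt{5541}}{6}$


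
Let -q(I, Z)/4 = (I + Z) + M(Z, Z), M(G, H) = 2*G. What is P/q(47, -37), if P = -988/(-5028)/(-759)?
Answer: -247/244240128 ≈ -1.0113e-6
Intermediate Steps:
q(I, Z) = -12*Z - 4*I (q(I, Z) = -4*((I + Z) + 2*Z) = -4*(I + 3*Z) = -12*Z - 4*I)
P = -247/954063 (P = -988*(-1/5028)*(-1/759) = (247/1257)*(-1/759) = -247/954063 ≈ -0.00025889)
P/q(47, -37) = -247/(954063*(-12*(-37) - 4*47)) = -247/(954063*(444 - 188)) = -247/954063/256 = -247/954063*1/256 = -247/244240128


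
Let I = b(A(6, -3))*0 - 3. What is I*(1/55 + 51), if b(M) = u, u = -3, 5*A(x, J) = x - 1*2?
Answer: -8418/55 ≈ -153.05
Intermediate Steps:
A(x, J) = -2/5 + x/5 (A(x, J) = (x - 1*2)/5 = (x - 2)/5 = (-2 + x)/5 = -2/5 + x/5)
b(M) = -3
I = -3 (I = -3*0 - 3 = 0 - 3 = -3)
I*(1/55 + 51) = -3*(1/55 + 51) = -3*2806/55 = -8418/55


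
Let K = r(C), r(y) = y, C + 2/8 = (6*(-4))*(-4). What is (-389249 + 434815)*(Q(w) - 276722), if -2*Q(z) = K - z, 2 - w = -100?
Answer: -50435889033/4 ≈ -1.2609e+10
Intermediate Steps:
w = 102 (w = 2 - 1*(-100) = 2 + 100 = 102)
C = 383/4 (C = -¼ + (6*(-4))*(-4) = -¼ - 24*(-4) = -¼ + 96 = 383/4 ≈ 95.750)
K = 383/4 ≈ 95.750
Q(z) = -383/8 + z/2 (Q(z) = -(383/4 - z)/2 = -383/8 + z/2)
(-389249 + 434815)*(Q(w) - 276722) = (-389249 + 434815)*((-383/8 + (½)*102) - 276722) = 45566*((-383/8 + 51) - 276722) = 45566*(25/8 - 276722) = 45566*(-2213751/8) = -50435889033/4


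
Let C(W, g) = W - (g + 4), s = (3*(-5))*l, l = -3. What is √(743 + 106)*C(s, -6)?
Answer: 47*√849 ≈ 1369.5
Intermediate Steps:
s = 45 (s = (3*(-5))*(-3) = -15*(-3) = 45)
C(W, g) = -4 + W - g (C(W, g) = W - (4 + g) = W + (-4 - g) = -4 + W - g)
√(743 + 106)*C(s, -6) = √(743 + 106)*(-4 + 45 - 1*(-6)) = √849*(-4 + 45 + 6) = √849*47 = 47*√849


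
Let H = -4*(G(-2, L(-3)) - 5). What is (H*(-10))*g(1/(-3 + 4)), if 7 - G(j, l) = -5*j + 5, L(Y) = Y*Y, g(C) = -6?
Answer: 3120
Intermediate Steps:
L(Y) = Y²
G(j, l) = 2 + 5*j (G(j, l) = 7 - (-5*j + 5) = 7 - (5 - 5*j) = 7 + (-5 + 5*j) = 2 + 5*j)
H = 52 (H = -4*((2 + 5*(-2)) - 5) = -4*((2 - 10) - 5) = -4*(-8 - 5) = -4*(-13) = 52)
(H*(-10))*g(1/(-3 + 4)) = (52*(-10))*(-6) = -520*(-6) = 3120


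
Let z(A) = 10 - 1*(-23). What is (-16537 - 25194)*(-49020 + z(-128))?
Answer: 2044276497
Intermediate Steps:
z(A) = 33 (z(A) = 10 + 23 = 33)
(-16537 - 25194)*(-49020 + z(-128)) = (-16537 - 25194)*(-49020 + 33) = -41731*(-48987) = 2044276497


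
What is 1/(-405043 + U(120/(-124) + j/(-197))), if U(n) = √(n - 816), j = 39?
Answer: -2473597601/1001913398092274 - I*√30476562117/1001913398092274 ≈ -2.4689e-6 - 1.7424e-10*I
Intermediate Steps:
U(n) = √(-816 + n)
1/(-405043 + U(120/(-124) + j/(-197))) = 1/(-405043 + √(-816 + (120/(-124) + 39/(-197)))) = 1/(-405043 + √(-816 + (120*(-1/124) + 39*(-1/197)))) = 1/(-405043 + √(-816 + (-30/31 - 39/197))) = 1/(-405043 + √(-816 - 7119/6107)) = 1/(-405043 + √(-4990431/6107)) = 1/(-405043 + I*√30476562117/6107)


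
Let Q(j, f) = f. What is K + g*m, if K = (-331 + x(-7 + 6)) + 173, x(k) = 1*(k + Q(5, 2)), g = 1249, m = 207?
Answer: 258386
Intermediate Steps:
x(k) = 2 + k (x(k) = 1*(k + 2) = 1*(2 + k) = 2 + k)
K = -157 (K = (-331 + (2 + (-7 + 6))) + 173 = (-331 + (2 - 1)) + 173 = (-331 + 1) + 173 = -330 + 173 = -157)
K + g*m = -157 + 1249*207 = -157 + 258543 = 258386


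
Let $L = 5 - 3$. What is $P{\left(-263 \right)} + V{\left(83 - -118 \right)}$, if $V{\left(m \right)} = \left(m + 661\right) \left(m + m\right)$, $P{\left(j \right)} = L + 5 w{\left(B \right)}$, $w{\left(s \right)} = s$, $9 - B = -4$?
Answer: $346591$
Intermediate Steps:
$B = 13$ ($B = 9 - -4 = 9 + 4 = 13$)
$L = 2$
$P{\left(j \right)} = 67$ ($P{\left(j \right)} = 2 + 5 \cdot 13 = 2 + 65 = 67$)
$V{\left(m \right)} = 2 m \left(661 + m\right)$ ($V{\left(m \right)} = \left(661 + m\right) 2 m = 2 m \left(661 + m\right)$)
$P{\left(-263 \right)} + V{\left(83 - -118 \right)} = 67 + 2 \left(83 - -118\right) \left(661 + \left(83 - -118\right)\right) = 67 + 2 \left(83 + 118\right) \left(661 + \left(83 + 118\right)\right) = 67 + 2 \cdot 201 \left(661 + 201\right) = 67 + 2 \cdot 201 \cdot 862 = 67 + 346524 = 346591$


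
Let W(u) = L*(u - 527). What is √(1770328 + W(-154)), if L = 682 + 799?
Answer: √761767 ≈ 872.79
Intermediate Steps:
L = 1481
W(u) = -780487 + 1481*u (W(u) = 1481*(u - 527) = 1481*(-527 + u) = -780487 + 1481*u)
√(1770328 + W(-154)) = √(1770328 + (-780487 + 1481*(-154))) = √(1770328 + (-780487 - 228074)) = √(1770328 - 1008561) = √761767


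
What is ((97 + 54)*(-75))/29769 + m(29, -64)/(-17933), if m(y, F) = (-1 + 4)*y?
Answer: -68560376/177949159 ≈ -0.38528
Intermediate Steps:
m(y, F) = 3*y
((97 + 54)*(-75))/29769 + m(29, -64)/(-17933) = ((97 + 54)*(-75))/29769 + (3*29)/(-17933) = (151*(-75))*(1/29769) + 87*(-1/17933) = -11325*1/29769 - 87/17933 = -3775/9923 - 87/17933 = -68560376/177949159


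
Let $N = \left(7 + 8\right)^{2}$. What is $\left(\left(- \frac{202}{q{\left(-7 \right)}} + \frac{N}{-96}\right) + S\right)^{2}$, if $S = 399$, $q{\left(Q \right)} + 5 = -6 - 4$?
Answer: $\frac{38753465881}{230400} \approx 1.682 \cdot 10^{5}$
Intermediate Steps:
$q{\left(Q \right)} = -15$ ($q{\left(Q \right)} = -5 - 10 = -15$)
$N = 225$ ($N = 15^{2} = 225$)
$\left(\left(- \frac{202}{q{\left(-7 \right)}} + \frac{N}{-96}\right) + S\right)^{2} = \left(\left(- \frac{202}{-15} + \frac{225}{-96}\right) + 399\right)^{2} = \left(\left(\left(-202\right) \left(- \frac{1}{15}\right) + 225 \left(- \frac{1}{96}\right)\right) + 399\right)^{2} = \left(\left(\frac{202}{15} - \frac{75}{32}\right) + 399\right)^{2} = \left(\frac{5339}{480} + 399\right)^{2} = \left(\frac{196859}{480}\right)^{2} = \frac{38753465881}{230400}$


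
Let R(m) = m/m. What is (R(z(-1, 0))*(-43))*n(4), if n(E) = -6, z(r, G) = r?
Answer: 258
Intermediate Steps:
R(m) = 1
(R(z(-1, 0))*(-43))*n(4) = (1*(-43))*(-6) = -43*(-6) = 258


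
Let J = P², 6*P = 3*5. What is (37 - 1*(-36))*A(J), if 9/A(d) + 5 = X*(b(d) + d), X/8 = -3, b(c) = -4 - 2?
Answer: -657/11 ≈ -59.727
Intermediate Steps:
b(c) = -6
P = 5/2 (P = (3*5)/6 = (⅙)*15 = 5/2 ≈ 2.5000)
X = -24 (X = 8*(-3) = -24)
J = 25/4 (J = (5/2)² = 25/4 ≈ 6.2500)
A(d) = 9/(139 - 24*d) (A(d) = 9/(-5 - 24*(-6 + d)) = 9/(-5 + (144 - 24*d)) = 9/(139 - 24*d))
(37 - 1*(-36))*A(J) = (37 - 1*(-36))*(-9/(-139 + 24*(25/4))) = (37 + 36)*(-9/(-139 + 150)) = 73*(-9/11) = -657/11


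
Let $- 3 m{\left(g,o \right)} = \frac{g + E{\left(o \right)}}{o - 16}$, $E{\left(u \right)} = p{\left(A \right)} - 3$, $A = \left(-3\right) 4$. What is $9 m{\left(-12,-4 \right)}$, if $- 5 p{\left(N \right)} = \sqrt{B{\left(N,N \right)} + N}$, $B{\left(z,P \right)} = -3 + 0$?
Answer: $- \frac{9}{4} - \frac{3 i \sqrt{15}}{100} \approx -2.25 - 0.11619 i$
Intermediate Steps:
$B{\left(z,P \right)} = -3$
$A = -12$
$p{\left(N \right)} = - \frac{\sqrt{-3 + N}}{5}$
$E{\left(u \right)} = -3 - \frac{i \sqrt{15}}{5}$ ($E{\left(u \right)} = - \frac{\sqrt{-3 - 12}}{5} - 3 = - \frac{\sqrt{-15}}{5} - 3 = - \frac{i \sqrt{15}}{5} - 3 = -3 - \frac{i \sqrt{15}}{5}$)
$m{\left(g,o \right)} = - \frac{-3 + g - \frac{i \sqrt{15}}{5}}{3 \left(-16 + o\right)}$ ($m{\left(g,o \right)} = - \frac{\left(g - \left(3 + \frac{i \sqrt{15}}{5}\right)\right) \frac{1}{o - 16}}{3} = - \frac{\left(-3 + g - \frac{i \sqrt{15}}{5}\right) \frac{1}{-16 + o}}{3} = - \frac{\frac{1}{-16 + o} \left(-3 + g - \frac{i \sqrt{15}}{5}\right)}{3} = - \frac{-3 + g - \frac{i \sqrt{15}}{5}}{3 \left(-16 + o\right)}$)
$9 m{\left(-12,-4 \right)} = 9 \frac{15 - -60 + i \sqrt{15}}{15 \left(-16 - 4\right)} = 9 \frac{15 + 60 + i \sqrt{15}}{15 \left(-20\right)} = 9 \cdot \frac{1}{15} \left(- \frac{1}{20}\right) \left(75 + i \sqrt{15}\right) = 9 \left(- \frac{1}{4} - \frac{i \sqrt{15}}{300}\right) = - \frac{9}{4} - \frac{3 i \sqrt{15}}{100}$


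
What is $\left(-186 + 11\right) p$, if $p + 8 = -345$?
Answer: $61775$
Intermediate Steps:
$p = -353$ ($p = -8 - 345 = -353$)
$\left(-186 + 11\right) p = \left(-186 + 11\right) \left(-353\right) = \left(-175\right) \left(-353\right) = 61775$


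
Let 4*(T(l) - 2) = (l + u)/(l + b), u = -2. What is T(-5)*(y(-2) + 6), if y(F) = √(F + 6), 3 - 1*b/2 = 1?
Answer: 30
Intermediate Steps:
b = 4 (b = 6 - 2*1 = 6 - 2 = 4)
T(l) = 2 + (-2 + l)/(4*(4 + l)) (T(l) = 2 + ((l - 2)/(l + 4))/4 = 2 + ((-2 + l)/(4 + l))/4 = 2 + (-2 + l)/(4*(4 + l)))
y(F) = √(6 + F)
T(-5)*(y(-2) + 6) = (3*(10 + 3*(-5))/(4*(4 - 5)))*(√(6 - 2) + 6) = ((¾)*(10 - 15)/(-1))*(√4 + 6) = ((¾)*(-1)*(-5))*(2 + 6) = (15/4)*8 = 30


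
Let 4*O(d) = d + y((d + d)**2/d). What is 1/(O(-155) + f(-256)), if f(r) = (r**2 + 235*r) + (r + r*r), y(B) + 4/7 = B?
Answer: 28/1972939 ≈ 1.4192e-5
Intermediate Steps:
y(B) = -4/7 + B
O(d) = -1/7 + 5*d/4 (O(d) = (d + (-4/7 + (d + d)**2/d))/4 = (d + (-4/7 + (2*d)**2/d))/4 = (d + (-4/7 + (4*d**2)/d))/4 = (d + (-4/7 + 4*d))/4 = (-4/7 + 5*d)/4 = -1/7 + 5*d/4)
f(r) = 2*r**2 + 236*r (f(r) = (r**2 + 235*r) + (r + r**2) = 2*r**2 + 236*r)
1/(O(-155) + f(-256)) = 1/((-1/7 + (5/4)*(-155)) + 2*(-256)*(118 - 256)) = 1/((-1/7 - 775/4) + 2*(-256)*(-138)) = 1/(-5429/28 + 70656) = 1/(1972939/28) = 28/1972939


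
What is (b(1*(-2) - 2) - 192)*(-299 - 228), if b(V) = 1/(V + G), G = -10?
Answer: 1417103/14 ≈ 1.0122e+5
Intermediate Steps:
b(V) = 1/(-10 + V) (b(V) = 1/(V - 10) = 1/(-10 + V))
(b(1*(-2) - 2) - 192)*(-299 - 228) = (1/(-10 + (1*(-2) - 2)) - 192)*(-299 - 228) = (1/(-10 + (-2 - 2)) - 192)*(-527) = (1/(-10 - 4) - 192)*(-527) = (1/(-14) - 192)*(-527) = (-1/14 - 192)*(-527) = -2689/14*(-527) = 1417103/14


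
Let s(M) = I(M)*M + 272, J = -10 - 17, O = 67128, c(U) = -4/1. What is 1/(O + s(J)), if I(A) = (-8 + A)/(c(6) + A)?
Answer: 31/2088455 ≈ 1.4844e-5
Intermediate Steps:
c(U) = -4 (c(U) = -4*1 = -4)
I(A) = (-8 + A)/(-4 + A)
J = -27
s(M) = 272 + M*(-8 + M)/(-4 + M) (s(M) = ((-8 + M)/(-4 + M))*M + 272 = M*(-8 + M)/(-4 + M) + 272 = 272 + M*(-8 + M)/(-4 + M))
1/(O + s(J)) = 1/(67128 + (-1088 + (-27)² + 264*(-27))/(-4 - 27)) = 1/(67128 + (-1088 + 729 - 7128)/(-31)) = 1/(67128 - 1/31*(-7487)) = 1/(67128 + 7487/31) = 1/(2088455/31) = 31/2088455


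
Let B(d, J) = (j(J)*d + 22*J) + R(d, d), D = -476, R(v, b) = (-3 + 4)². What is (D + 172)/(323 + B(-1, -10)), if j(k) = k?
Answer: -8/3 ≈ -2.6667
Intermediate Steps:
R(v, b) = 1 (R(v, b) = 1² = 1)
B(d, J) = 1 + 22*J + J*d (B(d, J) = (J*d + 22*J) + 1 = (22*J + J*d) + 1 = 1 + 22*J + J*d)
(D + 172)/(323 + B(-1, -10)) = (-476 + 172)/(323 + (1 + 22*(-10) - 10*(-1))) = -304/(323 + (1 - 220 + 10)) = -304/(323 - 209) = -304/114 = -304*1/114 = -8/3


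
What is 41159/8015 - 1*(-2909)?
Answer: 23356794/8015 ≈ 2914.1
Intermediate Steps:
41159/8015 - 1*(-2909) = 41159*(1/8015) + 2909 = 41159/8015 + 2909 = 23356794/8015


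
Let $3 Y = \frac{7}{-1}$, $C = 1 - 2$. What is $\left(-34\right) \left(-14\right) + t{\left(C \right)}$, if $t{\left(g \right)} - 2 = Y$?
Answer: $\frac{1427}{3} \approx 475.67$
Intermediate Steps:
$C = -1$
$Y = - \frac{7}{3}$ ($Y = \frac{7 \frac{1}{-1}}{3} = \frac{7 \left(-1\right)}{3} = \frac{1}{3} \left(-7\right) = - \frac{7}{3} \approx -2.3333$)
$t{\left(g \right)} = - \frac{1}{3}$ ($t{\left(g \right)} = 2 - \frac{7}{3} = - \frac{1}{3}$)
$\left(-34\right) \left(-14\right) + t{\left(C \right)} = \left(-34\right) \left(-14\right) - \frac{1}{3} = 476 - \frac{1}{3} = \frac{1427}{3}$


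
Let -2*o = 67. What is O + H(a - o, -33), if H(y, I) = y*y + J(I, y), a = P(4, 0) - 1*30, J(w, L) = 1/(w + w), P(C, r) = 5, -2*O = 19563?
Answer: -1281623/132 ≈ -9709.3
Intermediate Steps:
O = -19563/2 (O = -½*19563 = -19563/2 ≈ -9781.5)
J(w, L) = 1/(2*w)
o = -67/2 (o = -½*67 = -67/2 ≈ -33.500)
a = -25 (a = 5 - 1*30 = 5 - 30 = -25)
H(y, I) = y² + 1/(2*I) (H(y, I) = y*y + 1/(2*I) = y² + 1/(2*I))
O + H(a - o, -33) = -19563/2 + ((-25 - 1*(-67/2))² + (½)/(-33)) = -19563/2 + ((-25 + 67/2)² + (½)*(-1/33)) = -19563/2 + ((17/2)² - 1/66) = -19563/2 + (289/4 - 1/66) = -19563/2 + 9535/132 = -1281623/132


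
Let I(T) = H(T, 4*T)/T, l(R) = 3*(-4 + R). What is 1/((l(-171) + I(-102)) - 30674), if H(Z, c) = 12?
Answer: -17/530385 ≈ -3.2052e-5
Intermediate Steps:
l(R) = -12 + 3*R
I(T) = 12/T
1/((l(-171) + I(-102)) - 30674) = 1/(((-12 + 3*(-171)) + 12/(-102)) - 30674) = 1/(((-12 - 513) + 12*(-1/102)) - 30674) = 1/((-525 - 2/17) - 30674) = 1/(-8927/17 - 30674) = 1/(-530385/17) = -17/530385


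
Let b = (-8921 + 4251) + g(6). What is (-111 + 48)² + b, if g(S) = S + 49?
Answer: -646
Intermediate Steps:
g(S) = 49 + S
b = -4615 (b = (-8921 + 4251) + (49 + 6) = -4670 + 55 = -4615)
(-111 + 48)² + b = (-111 + 48)² - 4615 = (-63)² - 4615 = 3969 - 4615 = -646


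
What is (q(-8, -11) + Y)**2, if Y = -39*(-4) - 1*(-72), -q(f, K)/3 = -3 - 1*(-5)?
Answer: 49284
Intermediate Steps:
q(f, K) = -6 (q(f, K) = -3*(-3 - 1*(-5)) = -3*(-3 + 5) = -3*2 = -6)
Y = 228 (Y = 156 + 72 = 228)
(q(-8, -11) + Y)**2 = (-6 + 228)**2 = 222**2 = 49284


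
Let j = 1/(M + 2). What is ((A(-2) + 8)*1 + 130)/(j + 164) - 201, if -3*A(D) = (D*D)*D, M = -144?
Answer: -13982137/69861 ≈ -200.14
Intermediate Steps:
j = -1/142 (j = 1/(-144 + 2) = 1/(-142) = -1/142 ≈ -0.0070423)
A(D) = -D**3/3 (A(D) = -D*D*D/3 = -D**2*D/3 = -D**3/3)
((A(-2) + 8)*1 + 130)/(j + 164) - 201 = ((-1/3*(-2)**3 + 8)*1 + 130)/(-1/142 + 164) - 201 = ((-1/3*(-8) + 8)*1 + 130)/(23287/142) - 201 = ((8/3 + 8)*1 + 130)*(142/23287) - 201 = ((32/3)*1 + 130)*(142/23287) - 201 = (32/3 + 130)*(142/23287) - 201 = (422/3)*(142/23287) - 201 = 59924/69861 - 201 = -13982137/69861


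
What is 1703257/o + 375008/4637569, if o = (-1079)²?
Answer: 8335571551161/5399247970129 ≈ 1.5438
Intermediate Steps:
o = 1164241
1703257/o + 375008/4637569 = 1703257/1164241 + 375008/4637569 = 8335571551161/5399247970129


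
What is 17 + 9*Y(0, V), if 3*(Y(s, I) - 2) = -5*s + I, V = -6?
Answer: 17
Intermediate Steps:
Y(s, I) = 2 - 5*s/3 + I/3 (Y(s, I) = 2 + (-5*s + I)/3 = 2 + (I - 5*s)/3 = 2 + (-5*s/3 + I/3) = 2 - 5*s/3 + I/3)
17 + 9*Y(0, V) = 17 + 9*(2 - 5/3*0 + (⅓)*(-6)) = 17 + 9*(2 + 0 - 2) = 17 + 9*0 = 17 + 0 = 17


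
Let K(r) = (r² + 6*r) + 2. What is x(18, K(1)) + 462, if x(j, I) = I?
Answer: 471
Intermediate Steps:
K(r) = 2 + r² + 6*r
x(18, K(1)) + 462 = (2 + 1² + 6*1) + 462 = (2 + 1 + 6) + 462 = 9 + 462 = 471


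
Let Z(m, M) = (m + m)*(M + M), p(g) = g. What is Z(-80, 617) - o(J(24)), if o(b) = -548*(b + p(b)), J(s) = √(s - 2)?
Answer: -197440 + 1096*√22 ≈ -1.9230e+5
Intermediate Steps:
Z(m, M) = 4*M*m (Z(m, M) = (2*m)*(2*M) = 4*M*m)
J(s) = √(-2 + s)
o(b) = -1096*b (o(b) = -548*(b + b) = -1096*b)
Z(-80, 617) - o(J(24)) = 4*617*(-80) - (-1096)*√(-2 + 24) = -197440 - (-1096)*√22 = -197440 + 1096*√22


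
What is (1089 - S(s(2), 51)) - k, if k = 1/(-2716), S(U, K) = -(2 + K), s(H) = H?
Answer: 3101673/2716 ≈ 1142.0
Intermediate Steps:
S(U, K) = -2 - K
k = -1/2716 ≈ -0.00036819
(1089 - S(s(2), 51)) - k = (1089 - (-2 - 1*51)) - 1*(-1/2716) = (1089 - (-2 - 51)) + 1/2716 = (1089 - 1*(-53)) + 1/2716 = (1089 + 53) + 1/2716 = 1142 + 1/2716 = 3101673/2716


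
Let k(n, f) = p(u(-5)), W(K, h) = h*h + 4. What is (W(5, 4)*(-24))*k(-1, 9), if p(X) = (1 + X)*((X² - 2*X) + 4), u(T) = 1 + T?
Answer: 40320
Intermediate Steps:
W(K, h) = 4 + h² (W(K, h) = h² + 4 = 4 + h²)
p(X) = (1 + X)*(4 + X² - 2*X)
k(n, f) = -84 (k(n, f) = 4 + (1 - 5)³ - (1 - 5)² + 2*(1 - 5) = 4 + (-4)³ - 1*(-4)² + 2*(-4) = 4 - 64 - 1*16 - 8 = 4 - 64 - 16 - 8 = -84)
(W(5, 4)*(-24))*k(-1, 9) = ((4 + 4²)*(-24))*(-84) = ((4 + 16)*(-24))*(-84) = (20*(-24))*(-84) = -480*(-84) = 40320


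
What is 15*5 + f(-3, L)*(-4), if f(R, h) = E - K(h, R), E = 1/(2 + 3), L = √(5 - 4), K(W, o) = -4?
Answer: 291/5 ≈ 58.200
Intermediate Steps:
L = 1 (L = √1 = 1)
E = ⅕ (E = 1/5 = ⅕ ≈ 0.20000)
f(R, h) = 21/5 (f(R, h) = ⅕ - 1*(-4) = ⅕ + 4 = 21/5)
15*5 + f(-3, L)*(-4) = 15*5 + (21/5)*(-4) = 75 - 84/5 = 291/5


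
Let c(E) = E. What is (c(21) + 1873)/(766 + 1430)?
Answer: 947/1098 ≈ 0.86248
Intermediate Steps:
(c(21) + 1873)/(766 + 1430) = (21 + 1873)/(766 + 1430) = 1894/2196 = 1894*(1/2196) = 947/1098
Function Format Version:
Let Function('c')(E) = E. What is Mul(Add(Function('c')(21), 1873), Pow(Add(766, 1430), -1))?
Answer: Rational(947, 1098) ≈ 0.86248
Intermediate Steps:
Mul(Add(Function('c')(21), 1873), Pow(Add(766, 1430), -1)) = Mul(Add(21, 1873), Pow(Add(766, 1430), -1)) = Mul(1894, Pow(2196, -1)) = Mul(1894, Rational(1, 2196)) = Rational(947, 1098)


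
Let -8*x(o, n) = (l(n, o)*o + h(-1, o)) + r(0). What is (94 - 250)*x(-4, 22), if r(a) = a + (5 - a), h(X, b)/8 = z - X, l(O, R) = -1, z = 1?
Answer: 975/2 ≈ 487.50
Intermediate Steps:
h(X, b) = 8 - 8*X (h(X, b) = 8*(1 - X) = 8 - 8*X)
r(a) = 5
x(o, n) = -21/8 + o/8 (x(o, n) = -((-o + (8 - 8*(-1))) + 5)/8 = -((-o + (8 + 8)) + 5)/8 = -((-o + 16) + 5)/8 = -((16 - o) + 5)/8 = -(21 - o)/8 = -21/8 + o/8)
(94 - 250)*x(-4, 22) = (94 - 250)*(-21/8 + (⅛)*(-4)) = -156*(-21/8 - ½) = -156*(-25/8) = 975/2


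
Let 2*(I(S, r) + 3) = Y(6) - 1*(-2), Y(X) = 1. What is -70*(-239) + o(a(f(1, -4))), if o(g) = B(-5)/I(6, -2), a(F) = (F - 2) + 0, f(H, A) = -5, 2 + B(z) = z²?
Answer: 50144/3 ≈ 16715.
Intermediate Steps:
B(z) = -2 + z²
a(F) = -2 + F (a(F) = (-2 + F) + 0 = -2 + F)
I(S, r) = -3/2 (I(S, r) = -3 + (1 - 1*(-2))/2 = -3 + (1 + 2)/2 = -3 + (½)*3 = -3 + 3/2 = -3/2)
o(g) = -46/3 (o(g) = (-2 + (-5)²)/(-3/2) = (-2 + 25)*(-⅔) = 23*(-⅔) = -46/3)
-70*(-239) + o(a(f(1, -4))) = -70*(-239) - 46/3 = 16730 - 46/3 = 50144/3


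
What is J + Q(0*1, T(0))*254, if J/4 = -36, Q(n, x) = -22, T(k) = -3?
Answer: -5732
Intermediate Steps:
J = -144 (J = 4*(-36) = -144)
J + Q(0*1, T(0))*254 = -144 - 22*254 = -144 - 5588 = -5732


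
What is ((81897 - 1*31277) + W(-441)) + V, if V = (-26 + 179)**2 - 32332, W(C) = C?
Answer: 41256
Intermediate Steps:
V = -8923 (V = 153**2 - 32332 = 23409 - 32332 = -8923)
((81897 - 1*31277) + W(-441)) + V = ((81897 - 1*31277) - 441) - 8923 = ((81897 - 31277) - 441) - 8923 = (50620 - 441) - 8923 = 50179 - 8923 = 41256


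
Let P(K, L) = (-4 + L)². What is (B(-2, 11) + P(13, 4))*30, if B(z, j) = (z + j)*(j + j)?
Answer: 5940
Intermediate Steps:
B(z, j) = 2*j*(j + z) (B(z, j) = (j + z)*(2*j) = 2*j*(j + z))
(B(-2, 11) + P(13, 4))*30 = (2*11*(11 - 2) + (-4 + 4)²)*30 = (2*11*9 + 0²)*30 = (198 + 0)*30 = 198*30 = 5940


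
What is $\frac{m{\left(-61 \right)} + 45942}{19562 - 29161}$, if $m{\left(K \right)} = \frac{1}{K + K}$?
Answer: $- \frac{5604923}{1171078} \approx -4.7861$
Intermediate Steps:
$m{\left(K \right)} = \frac{1}{2 K}$
$\frac{m{\left(-61 \right)} + 45942}{19562 - 29161} = \frac{\frac{1}{2 \left(-61\right)} + 45942}{19562 - 29161} = \frac{\frac{1}{2} \left(- \frac{1}{61}\right) + 45942}{-9599} = \left(- \frac{1}{122} + 45942\right) \left(- \frac{1}{9599}\right) = \frac{5604923}{122} \left(- \frac{1}{9599}\right) = - \frac{5604923}{1171078}$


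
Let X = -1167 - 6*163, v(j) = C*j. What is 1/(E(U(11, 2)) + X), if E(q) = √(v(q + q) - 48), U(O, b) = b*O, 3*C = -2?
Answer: -6435/13803307 - 2*I*√174/13803307 ≈ -0.00046619 - 1.9113e-6*I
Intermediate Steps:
C = -⅔ (C = (⅓)*(-2) = -⅔ ≈ -0.66667)
v(j) = -2*j/3
U(O, b) = O*b
X = -2145 (X = -1167 - 1*978 = -1167 - 978 = -2145)
E(q) = √(-48 - 4*q/3) (E(q) = √(-2*(q + q)/3 - 48) = √(-4*q/3 - 48) = √(-48 - 4*q/3))
1/(E(U(11, 2)) + X) = 1/(2*√(-108 - 33*2)/3 - 2145) = 1/(2*√(-108 - 3*22)/3 - 2145) = 1/(2*√(-108 - 66)/3 - 2145) = 1/(2*√(-174)/3 - 2145) = 1/(2*(I*√174)/3 - 2145) = 1/(2*I*√174/3 - 2145) = 1/(-2145 + 2*I*√174/3)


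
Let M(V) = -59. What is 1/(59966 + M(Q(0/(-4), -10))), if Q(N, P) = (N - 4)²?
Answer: 1/59907 ≈ 1.6693e-5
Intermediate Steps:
Q(N, P) = (-4 + N)²
1/(59966 + M(Q(0/(-4), -10))) = 1/(59966 - 59) = 1/59907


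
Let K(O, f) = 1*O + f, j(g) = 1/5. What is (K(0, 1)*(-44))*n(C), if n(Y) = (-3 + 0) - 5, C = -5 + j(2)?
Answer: 352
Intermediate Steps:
j(g) = ⅕
K(O, f) = O + f
C = -24/5 (C = -5 + ⅕ = -24/5 ≈ -4.8000)
n(Y) = -8 (n(Y) = -3 - 5 = -8)
(K(0, 1)*(-44))*n(C) = ((0 + 1)*(-44))*(-8) = (1*(-44))*(-8) = -44*(-8) = 352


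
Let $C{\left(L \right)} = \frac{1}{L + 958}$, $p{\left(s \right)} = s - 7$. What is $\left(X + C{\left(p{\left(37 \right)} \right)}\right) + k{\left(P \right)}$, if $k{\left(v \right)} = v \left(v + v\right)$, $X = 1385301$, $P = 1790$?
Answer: $\frac{7699978989}{988} \approx 7.7935 \cdot 10^{6}$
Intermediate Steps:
$p{\left(s \right)} = -7 + s$ ($p{\left(s \right)} = s - 7 = -7 + s$)
$k{\left(v \right)} = 2 v^{2}$ ($k{\left(v \right)} = v 2 v = 2 v^{2}$)
$C{\left(L \right)} = \frac{1}{958 + L}$
$\left(X + C{\left(p{\left(37 \right)} \right)}\right) + k{\left(P \right)} = \left(1385301 + \frac{1}{958 + \left(-7 + 37\right)}\right) + 2 \cdot 1790^{2} = \left(1385301 + \frac{1}{958 + 30}\right) + 2 \cdot 3204100 = \left(1385301 + \frac{1}{988}\right) + 6408200 = \frac{1368677389}{988} + 6408200 = \frac{7699978989}{988}$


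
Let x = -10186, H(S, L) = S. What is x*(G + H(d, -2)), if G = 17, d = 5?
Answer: -224092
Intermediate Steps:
x*(G + H(d, -2)) = -10186*(17 + 5) = -10186*22 = -224092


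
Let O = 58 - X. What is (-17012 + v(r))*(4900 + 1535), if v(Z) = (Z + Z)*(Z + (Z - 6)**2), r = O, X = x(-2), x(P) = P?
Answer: 2188594980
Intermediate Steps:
X = -2
O = 60 (O = 58 - 1*(-2) = 58 + 2 = 60)
r = 60
v(Z) = 2*Z*(Z + (-6 + Z)**2) (v(Z) = (2*Z)*(Z + (-6 + Z)**2) = 2*Z*(Z + (-6 + Z)**2))
(-17012 + v(r))*(4900 + 1535) = (-17012 + 2*60*(60 + (-6 + 60)**2))*(4900 + 1535) = (-17012 + 2*60*(60 + 54**2))*6435 = (-17012 + 2*60*(60 + 2916))*6435 = (-17012 + 2*60*2976)*6435 = (-17012 + 357120)*6435 = 340108*6435 = 2188594980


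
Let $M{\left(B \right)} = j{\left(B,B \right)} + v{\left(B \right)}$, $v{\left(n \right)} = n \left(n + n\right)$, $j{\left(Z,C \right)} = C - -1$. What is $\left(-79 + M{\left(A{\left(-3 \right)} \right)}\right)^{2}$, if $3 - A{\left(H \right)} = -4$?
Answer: $729$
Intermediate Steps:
$A{\left(H \right)} = 7$ ($A{\left(H \right)} = 3 - -4 = 3 + 4 = 7$)
$j{\left(Z,C \right)} = 1 + C$ ($j{\left(Z,C \right)} = C + 1 = 1 + C$)
$v{\left(n \right)} = 2 n^{2}$ ($v{\left(n \right)} = n 2 n = 2 n^{2}$)
$M{\left(B \right)} = 1 + B + 2 B^{2}$ ($M{\left(B \right)} = \left(1 + B\right) + 2 B^{2} = 1 + B + 2 B^{2}$)
$\left(-79 + M{\left(A{\left(-3 \right)} \right)}\right)^{2} = \left(-79 + \left(1 + 7 + 2 \cdot 7^{2}\right)\right)^{2} = \left(-79 + \left(1 + 7 + 2 \cdot 49\right)\right)^{2} = \left(-79 + \left(1 + 7 + 98\right)\right)^{2} = \left(-79 + 106\right)^{2} = 27^{2} = 729$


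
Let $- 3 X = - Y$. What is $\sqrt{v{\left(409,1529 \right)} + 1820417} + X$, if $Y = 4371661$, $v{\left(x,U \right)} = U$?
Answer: $\frac{4371661}{3} + \sqrt{1821946} \approx 1.4586 \cdot 10^{6}$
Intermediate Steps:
$X = \frac{4371661}{3}$ ($X = - \frac{\left(-1\right) 4371661}{3} = \left(- \frac{1}{3}\right) \left(-4371661\right) = \frac{4371661}{3} \approx 1.4572 \cdot 10^{6}$)
$\sqrt{v{\left(409,1529 \right)} + 1820417} + X = \sqrt{1529 + 1820417} + \frac{4371661}{3} = \sqrt{1821946} + \frac{4371661}{3} = \frac{4371661}{3} + \sqrt{1821946}$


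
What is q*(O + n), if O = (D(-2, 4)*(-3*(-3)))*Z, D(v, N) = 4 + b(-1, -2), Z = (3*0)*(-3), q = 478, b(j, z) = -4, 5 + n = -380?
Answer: -184030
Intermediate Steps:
n = -385 (n = -5 - 380 = -385)
Z = 0 (Z = 0*(-3) = 0)
D(v, N) = 0 (D(v, N) = 4 - 4 = 0)
O = 0 (O = (0*(-3*(-3)))*0 = (0*9)*0 = 0*0 = 0)
q*(O + n) = 478*(0 - 385) = 478*(-385) = -184030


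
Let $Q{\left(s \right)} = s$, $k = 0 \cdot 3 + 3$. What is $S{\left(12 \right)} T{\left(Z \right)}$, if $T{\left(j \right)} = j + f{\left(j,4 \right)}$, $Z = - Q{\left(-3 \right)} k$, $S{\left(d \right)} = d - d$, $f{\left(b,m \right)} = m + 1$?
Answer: $0$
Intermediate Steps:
$k = 3$ ($k = 0 + 3 = 3$)
$f{\left(b,m \right)} = 1 + m$
$S{\left(d \right)} = 0$
$Z = 9$ ($Z = \left(-1\right) \left(-3\right) 3 = 3 \cdot 3 = 9$)
$T{\left(j \right)} = 5 + j$ ($T{\left(j \right)} = j + \left(1 + 4\right) = j + 5 = 5 + j$)
$S{\left(12 \right)} T{\left(Z \right)} = 0 \left(5 + 9\right) = 0 \cdot 14 = 0$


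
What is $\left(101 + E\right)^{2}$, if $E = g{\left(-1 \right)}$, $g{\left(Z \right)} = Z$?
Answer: $10000$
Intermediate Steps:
$E = -1$
$\left(101 + E\right)^{2} = \left(101 - 1\right)^{2} = 100^{2} = 10000$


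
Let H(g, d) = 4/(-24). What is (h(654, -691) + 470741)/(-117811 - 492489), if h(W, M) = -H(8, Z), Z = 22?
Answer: -2824447/3661800 ≈ -0.77133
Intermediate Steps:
H(g, d) = -1/6 (H(g, d) = 4*(-1/24) = -1/6)
h(W, M) = 1/6 (h(W, M) = -1*(-1/6) = 1/6)
(h(654, -691) + 470741)/(-117811 - 492489) = (1/6 + 470741)/(-117811 - 492489) = (2824447/6)/(-610300) = (2824447/6)*(-1/610300) = -2824447/3661800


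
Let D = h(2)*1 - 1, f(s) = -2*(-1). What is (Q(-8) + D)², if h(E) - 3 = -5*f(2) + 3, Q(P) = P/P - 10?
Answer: 196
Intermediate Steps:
Q(P) = -9 (Q(P) = 1 - 10 = -9)
f(s) = 2
h(E) = -4 (h(E) = 3 + (-5*2 + 3) = 3 + (-10 + 3) = 3 - 7 = -4)
D = -5 (D = -4*1 - 1 = -4 - 1 = -5)
(Q(-8) + D)² = (-9 - 5)² = (-14)² = 196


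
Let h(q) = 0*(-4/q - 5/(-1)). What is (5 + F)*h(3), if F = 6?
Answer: 0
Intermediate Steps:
h(q) = 0 (h(q) = 0*(-4/q - 5*(-1)) = 0*(-4/q + 5) = 0*(5 - 4/q) = 0)
(5 + F)*h(3) = (5 + 6)*0 = 11*0 = 0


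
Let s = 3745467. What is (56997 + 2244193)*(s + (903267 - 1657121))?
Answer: 6884269919470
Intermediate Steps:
(56997 + 2244193)*(s + (903267 - 1657121)) = (56997 + 2244193)*(3745467 + (903267 - 1657121)) = 2301190*(3745467 - 753854) = 2301190*2991613 = 6884269919470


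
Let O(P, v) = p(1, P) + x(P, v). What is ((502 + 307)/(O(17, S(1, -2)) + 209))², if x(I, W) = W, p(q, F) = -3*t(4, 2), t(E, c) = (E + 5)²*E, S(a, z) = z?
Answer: 654481/585225 ≈ 1.1183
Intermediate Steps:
t(E, c) = E*(5 + E)² (t(E, c) = (5 + E)²*E = E*(5 + E)²)
p(q, F) = -972 (p(q, F) = -12*(5 + 4)² = -12*9² = -12*81 = -3*324 = -972)
O(P, v) = -972 + v
((502 + 307)/(O(17, S(1, -2)) + 209))² = ((502 + 307)/((-972 - 2) + 209))² = (809/(-974 + 209))² = (809/(-765))² = (809*(-1/765))² = (-809/765)² = 654481/585225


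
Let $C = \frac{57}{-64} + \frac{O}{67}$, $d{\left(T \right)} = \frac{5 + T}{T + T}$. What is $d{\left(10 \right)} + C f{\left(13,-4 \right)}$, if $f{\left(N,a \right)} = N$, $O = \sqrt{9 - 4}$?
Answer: $- \frac{693}{64} + \frac{13 \sqrt{5}}{67} \approx -10.394$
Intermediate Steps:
$d{\left(T \right)} = \frac{5 + T}{2 T}$
$O = \sqrt{5} \approx 2.2361$
$C = - \frac{57}{64} + \frac{\sqrt{5}}{67}$ ($C = \frac{57}{-64} + \frac{\sqrt{5}}{67} = 57 \left(- \frac{1}{64}\right) + \sqrt{5} \cdot \frac{1}{67} = - \frac{57}{64} + \frac{\sqrt{5}}{67} \approx -0.85725$)
$d{\left(10 \right)} + C f{\left(13,-4 \right)} = \frac{5 + 10}{2 \cdot 10} + \left(- \frac{57}{64} + \frac{\sqrt{5}}{67}\right) 13 = \frac{1}{2} \cdot \frac{1}{10} \cdot 15 - \left(\frac{741}{64} - \frac{13 \sqrt{5}}{67}\right) = \frac{3}{4} - \left(\frac{741}{64} - \frac{13 \sqrt{5}}{67}\right) = - \frac{693}{64} + \frac{13 \sqrt{5}}{67}$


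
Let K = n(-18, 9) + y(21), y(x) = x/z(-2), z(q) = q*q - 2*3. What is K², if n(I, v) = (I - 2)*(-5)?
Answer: 32041/4 ≈ 8010.3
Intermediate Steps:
z(q) = -6 + q² (z(q) = q² - 6 = -6 + q²)
n(I, v) = 10 - 5*I (n(I, v) = (-2 + I)*(-5) = 10 - 5*I)
y(x) = -x/2 (y(x) = x/(-6 + (-2)²) = x/(-6 + 4) = x/(-2) = x*(-½) = -x/2)
K = 179/2 (K = (10 - 5*(-18)) - ½*21 = (10 + 90) - 21/2 = 100 - 21/2 = 179/2 ≈ 89.500)
K² = (179/2)² = 32041/4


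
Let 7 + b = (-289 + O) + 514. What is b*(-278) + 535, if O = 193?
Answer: -113723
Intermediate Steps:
b = 411 (b = -7 + ((-289 + 193) + 514) = -7 + (-96 + 514) = -7 + 418 = 411)
b*(-278) + 535 = 411*(-278) + 535 = -114258 + 535 = -113723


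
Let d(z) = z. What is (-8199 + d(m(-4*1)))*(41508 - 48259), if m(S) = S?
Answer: 55378453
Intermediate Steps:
(-8199 + d(m(-4*1)))*(41508 - 48259) = (-8199 - 4*1)*(41508 - 48259) = (-8199 - 4)*(-6751) = -8203*(-6751) = 55378453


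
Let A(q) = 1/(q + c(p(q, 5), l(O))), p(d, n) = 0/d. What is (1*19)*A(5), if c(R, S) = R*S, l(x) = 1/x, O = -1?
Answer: 19/5 ≈ 3.8000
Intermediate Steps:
p(d, n) = 0
l(x) = 1/x
A(q) = 1/q (A(q) = 1/(q + 0/(-1)) = 1/(q + 0*(-1)) = 1/(q + 0) = 1/q)
(1*19)*A(5) = (1*19)/5 = 19*(1/5) = 19/5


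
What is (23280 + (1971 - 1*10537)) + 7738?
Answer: 22452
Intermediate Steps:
(23280 + (1971 - 1*10537)) + 7738 = (23280 + (1971 - 10537)) + 7738 = (23280 - 8566) + 7738 = 14714 + 7738 = 22452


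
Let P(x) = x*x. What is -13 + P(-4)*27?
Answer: 419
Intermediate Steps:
P(x) = x²
-13 + P(-4)*27 = -13 + (-4)²*27 = -13 + 16*27 = -13 + 432 = 419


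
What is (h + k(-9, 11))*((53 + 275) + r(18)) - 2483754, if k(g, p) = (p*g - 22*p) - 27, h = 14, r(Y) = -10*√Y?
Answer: -2599866 + 10620*√2 ≈ -2.5848e+6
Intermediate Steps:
k(g, p) = -27 - 22*p + g*p (k(g, p) = (g*p - 22*p) - 27 = (-22*p + g*p) - 27 = -27 - 22*p + g*p)
(h + k(-9, 11))*((53 + 275) + r(18)) - 2483754 = (14 + (-27 - 22*11 - 9*11))*((53 + 275) - 30*√2) - 2483754 = (14 + (-27 - 242 - 99))*(328 - 30*√2) - 2483754 = (14 - 368)*(328 - 30*√2) - 2483754 = -354*(328 - 30*√2) - 2483754 = (-116112 + 10620*√2) - 2483754 = -2599866 + 10620*√2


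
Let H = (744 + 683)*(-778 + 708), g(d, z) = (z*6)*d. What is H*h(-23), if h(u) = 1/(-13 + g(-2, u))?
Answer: -99890/263 ≈ -379.81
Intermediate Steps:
g(d, z) = 6*d*z (g(d, z) = (6*z)*d = 6*d*z)
h(u) = 1/(-13 - 12*u) (h(u) = 1/(-13 + 6*(-2)*u) = 1/(-13 - 12*u))
H = -99890 (H = 1427*(-70) = -99890)
H*h(-23) = -(-99890)/(13 + 12*(-23)) = -(-99890)/(13 - 276) = -(-99890)/(-263) = -(-99890)*(-1)/263 = -99890*1/263 = -99890/263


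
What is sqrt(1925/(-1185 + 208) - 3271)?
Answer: 2*I*sqrt(781036271)/977 ≈ 57.21*I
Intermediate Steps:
sqrt(1925/(-1185 + 208) - 3271) = sqrt(1925/(-977) - 3271) = sqrt(1925*(-1/977) - 3271) = sqrt(-1925/977 - 3271) = sqrt(-3197692/977) = 2*I*sqrt(781036271)/977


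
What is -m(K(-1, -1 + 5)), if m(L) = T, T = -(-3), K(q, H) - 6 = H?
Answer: -3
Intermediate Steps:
K(q, H) = 6 + H
T = 3 (T = -1*(-3) = 3)
m(L) = 3
-m(K(-1, -1 + 5)) = -1*3 = -3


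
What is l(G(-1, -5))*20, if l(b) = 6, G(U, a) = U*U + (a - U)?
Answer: 120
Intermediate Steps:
G(U, a) = a + U**2 - U (G(U, a) = U**2 + (a - U) = a + U**2 - U)
l(G(-1, -5))*20 = 6*20 = 120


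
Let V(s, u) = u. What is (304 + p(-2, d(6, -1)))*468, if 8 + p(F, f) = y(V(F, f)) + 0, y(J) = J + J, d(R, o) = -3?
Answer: 135720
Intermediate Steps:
y(J) = 2*J
p(F, f) = -8 + 2*f (p(F, f) = -8 + (2*f + 0) = -8 + 2*f)
(304 + p(-2, d(6, -1)))*468 = (304 + (-8 + 2*(-3)))*468 = (304 + (-8 - 6))*468 = (304 - 14)*468 = 290*468 = 135720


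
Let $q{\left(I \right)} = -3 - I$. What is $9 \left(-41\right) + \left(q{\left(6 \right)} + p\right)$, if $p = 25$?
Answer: $-353$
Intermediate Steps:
$9 \left(-41\right) + \left(q{\left(6 \right)} + p\right) = 9 \left(-41\right) + \left(\left(-3 - 6\right) + 25\right) = -369 + \left(\left(-3 - 6\right) + 25\right) = -369 + \left(-9 + 25\right) = -369 + 16 = -353$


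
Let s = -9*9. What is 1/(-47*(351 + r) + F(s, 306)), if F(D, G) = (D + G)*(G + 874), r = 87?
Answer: 1/244914 ≈ 4.0831e-6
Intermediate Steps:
s = -81
F(D, G) = (874 + G)*(D + G) (F(D, G) = (D + G)*(874 + G) = (874 + G)*(D + G))
1/(-47*(351 + r) + F(s, 306)) = 1/(-47*(351 + 87) + (306² + 874*(-81) + 874*306 - 81*306)) = 1/(-47*438 + (93636 - 70794 + 267444 - 24786)) = 1/(-20586 + 265500) = 1/244914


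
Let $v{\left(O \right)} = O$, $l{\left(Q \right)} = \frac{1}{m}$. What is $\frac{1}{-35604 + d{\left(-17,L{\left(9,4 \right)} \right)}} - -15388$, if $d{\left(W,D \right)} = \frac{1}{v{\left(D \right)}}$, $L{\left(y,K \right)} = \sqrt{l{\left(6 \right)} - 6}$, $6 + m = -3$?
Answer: $\frac{119206501305968}{7746718321} + \frac{i \sqrt{55}}{23240154963} \approx 15388.0 + 3.1911 \cdot 10^{-10} i$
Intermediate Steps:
$m = -9$ ($m = -6 - 3 = -9$)
$l{\left(Q \right)} = - \frac{1}{9}$ ($l{\left(Q \right)} = \frac{1}{-9} = - \frac{1}{9}$)
$L{\left(y,K \right)} = \frac{i \sqrt{55}}{3}$ ($L{\left(y,K \right)} = \sqrt{- \frac{1}{9} - 6} = \sqrt{- \frac{55}{9}} = \frac{i \sqrt{55}}{3}$)
$d{\left(W,D \right)} = \frac{1}{D}$
$\frac{1}{-35604 + d{\left(-17,L{\left(9,4 \right)} \right)}} - -15388 = \frac{1}{-35604 + \frac{1}{\frac{1}{3} i \sqrt{55}}} - -15388 = \frac{1}{-35604 - \frac{3 i \sqrt{55}}{55}} + 15388 = 15388 + \frac{1}{-35604 - \frac{3 i \sqrt{55}}{55}}$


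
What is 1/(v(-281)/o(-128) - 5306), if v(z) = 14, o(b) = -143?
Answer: -143/758772 ≈ -0.00018846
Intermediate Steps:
1/(v(-281)/o(-128) - 5306) = 1/(14/(-143) - 5306) = 1/(14*(-1/143) - 5306) = 1/(-14/143 - 5306) = 1/(-758772/143) = -143/758772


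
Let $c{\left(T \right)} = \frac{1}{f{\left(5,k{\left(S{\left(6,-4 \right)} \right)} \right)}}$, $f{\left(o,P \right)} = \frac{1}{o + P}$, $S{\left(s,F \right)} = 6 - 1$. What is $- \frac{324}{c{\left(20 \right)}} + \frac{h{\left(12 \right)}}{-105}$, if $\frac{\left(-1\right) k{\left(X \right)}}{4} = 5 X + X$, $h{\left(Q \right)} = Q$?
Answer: $\frac{2176}{805} \approx 2.7031$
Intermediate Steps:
$S{\left(s,F \right)} = 5$ ($S{\left(s,F \right)} = 6 - 1 = 5$)
$k{\left(X \right)} = - 24 X$ ($k{\left(X \right)} = - 4 \left(5 X + X\right) = - 4 \cdot 6 X = - 24 X$)
$f{\left(o,P \right)} = \frac{1}{P + o}$
$c{\left(T \right)} = -115$ ($c{\left(T \right)} = \frac{1}{\frac{1}{\left(-24\right) 5 + 5}} = \frac{1}{\frac{1}{-120 + 5}} = \frac{1}{\frac{1}{-115}} = \frac{1}{- \frac{1}{115}} = -115$)
$- \frac{324}{c{\left(20 \right)}} + \frac{h{\left(12 \right)}}{-105} = - \frac{324}{-115} + \frac{12}{-105} = \left(-324\right) \left(- \frac{1}{115}\right) + 12 \left(- \frac{1}{105}\right) = \frac{324}{115} - \frac{4}{35} = \frac{2176}{805}$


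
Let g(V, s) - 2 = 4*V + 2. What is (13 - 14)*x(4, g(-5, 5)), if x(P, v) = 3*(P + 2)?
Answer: -18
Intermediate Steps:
g(V, s) = 4 + 4*V (g(V, s) = 2 + (4*V + 2) = 2 + (2 + 4*V) = 4 + 4*V)
x(P, v) = 6 + 3*P (x(P, v) = 3*(2 + P) = 6 + 3*P)
(13 - 14)*x(4, g(-5, 5)) = (13 - 14)*(6 + 3*4) = -(6 + 12) = -1*18 = -18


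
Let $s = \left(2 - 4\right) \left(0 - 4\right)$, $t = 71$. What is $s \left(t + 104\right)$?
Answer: $1400$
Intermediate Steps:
$s = 8$ ($s = - 2 \left(0 - 4\right) = \left(-2\right) \left(-4\right) = 8$)
$s \left(t + 104\right) = 8 \left(71 + 104\right) = 8 \cdot 175 = 1400$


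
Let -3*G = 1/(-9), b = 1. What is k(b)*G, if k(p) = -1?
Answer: -1/27 ≈ -0.037037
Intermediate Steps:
G = 1/27 (G = -⅓/(-9) = -⅓*(-⅑) = 1/27 ≈ 0.037037)
k(b)*G = -1*1/27 = -1/27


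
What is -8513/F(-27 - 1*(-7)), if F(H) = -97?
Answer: 8513/97 ≈ 87.763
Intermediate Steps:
-8513/F(-27 - 1*(-7)) = -8513/(-97) = -8513*(-1/97) = 8513/97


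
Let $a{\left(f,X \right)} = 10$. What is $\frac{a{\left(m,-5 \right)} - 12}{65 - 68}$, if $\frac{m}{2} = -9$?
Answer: $\frac{2}{3} \approx 0.66667$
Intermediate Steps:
$m = -18$ ($m = 2 \left(-9\right) = -18$)
$\frac{a{\left(m,-5 \right)} - 12}{65 - 68} = \frac{10 - 12}{65 - 68} = \frac{1}{-3} \left(-2\right) = \left(- \frac{1}{3}\right) \left(-2\right) = \frac{2}{3}$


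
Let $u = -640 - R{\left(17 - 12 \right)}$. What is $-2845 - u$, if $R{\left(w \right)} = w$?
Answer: $-2200$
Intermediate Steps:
$u = -645$ ($u = -640 - \left(17 - 12\right) = -640 - 5 = -645$)
$-2845 - u = -2845 - -645 = -2845 + 645 = -2200$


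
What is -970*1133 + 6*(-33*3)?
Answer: -1099604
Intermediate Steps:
-970*1133 + 6*(-33*3) = -1099010 + 6*(-99) = -1099010 - 594 = -1099604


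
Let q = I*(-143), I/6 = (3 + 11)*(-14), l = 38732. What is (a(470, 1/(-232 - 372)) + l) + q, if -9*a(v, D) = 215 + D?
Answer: 1124578541/5436 ≈ 2.0688e+5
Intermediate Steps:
a(v, D) = -215/9 - D/9 (a(v, D) = -(215 + D)/9 = -215/9 - D/9)
I = -1176 (I = 6*((3 + 11)*(-14)) = 6*(14*(-14)) = 6*(-196) = -1176)
q = 168168 (q = -1176*(-143) = 168168)
(a(470, 1/(-232 - 372)) + l) + q = ((-215/9 - 1/(9*(-232 - 372))) + 38732) + 168168 = ((-215/9 - ⅑/(-604)) + 38732) + 168168 = ((-215/9 - ⅑*(-1/604)) + 38732) + 168168 = ((-215/9 + 1/5436) + 38732) + 168168 = (-129859/5436 + 38732) + 168168 = 210417293/5436 + 168168 = 1124578541/5436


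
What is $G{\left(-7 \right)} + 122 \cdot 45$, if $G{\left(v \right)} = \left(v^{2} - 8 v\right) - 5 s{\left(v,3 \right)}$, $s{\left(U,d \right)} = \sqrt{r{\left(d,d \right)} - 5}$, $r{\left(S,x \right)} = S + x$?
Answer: $5590$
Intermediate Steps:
$s{\left(U,d \right)} = \sqrt{-5 + 2 d}$ ($s{\left(U,d \right)} = \sqrt{\left(d + d\right) - 5} = \sqrt{2 d - 5} = \sqrt{-5 + 2 d}$)
$G{\left(v \right)} = -5 + v^{2} - 8 v$ ($G{\left(v \right)} = \left(v^{2} - 8 v\right) - 5 \sqrt{-5 + 2 \cdot 3} = \left(v^{2} - 8 v\right) - 5 \sqrt{-5 + 6} = \left(v^{2} - 8 v\right) - 5 \sqrt{1} = \left(v^{2} - 8 v\right) - 5 = -5 + v^{2} - 8 v$)
$G{\left(-7 \right)} + 122 \cdot 45 = \left(-5 + \left(-7\right)^{2} - -56\right) + 122 \cdot 45 = \left(-5 + 49 + 56\right) + 5490 = 100 + 5490 = 5590$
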